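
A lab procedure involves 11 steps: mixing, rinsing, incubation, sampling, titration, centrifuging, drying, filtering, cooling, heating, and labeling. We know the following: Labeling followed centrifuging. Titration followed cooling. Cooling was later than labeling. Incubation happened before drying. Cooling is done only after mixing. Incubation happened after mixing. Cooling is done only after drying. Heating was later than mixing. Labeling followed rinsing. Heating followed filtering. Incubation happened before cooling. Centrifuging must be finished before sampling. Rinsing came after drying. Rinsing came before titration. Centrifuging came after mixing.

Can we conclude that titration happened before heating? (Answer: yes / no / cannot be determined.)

No chain of stated constraints runs from titration to heating, and none runs from heating to titration either.
So the relative order of titration and heating is not fixed by the given facts.

cannot be determined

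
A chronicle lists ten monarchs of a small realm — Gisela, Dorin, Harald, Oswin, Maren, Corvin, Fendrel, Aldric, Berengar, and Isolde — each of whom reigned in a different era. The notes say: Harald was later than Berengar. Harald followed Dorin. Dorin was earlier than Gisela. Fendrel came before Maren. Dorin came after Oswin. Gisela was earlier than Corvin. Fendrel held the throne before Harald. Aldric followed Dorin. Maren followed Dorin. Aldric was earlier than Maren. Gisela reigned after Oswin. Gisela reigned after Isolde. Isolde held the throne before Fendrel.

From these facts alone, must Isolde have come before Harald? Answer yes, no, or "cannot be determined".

yes

Chain the constraints: Isolde → Fendrel → Harald. Each link is directly stated, so Isolde comes before Harald.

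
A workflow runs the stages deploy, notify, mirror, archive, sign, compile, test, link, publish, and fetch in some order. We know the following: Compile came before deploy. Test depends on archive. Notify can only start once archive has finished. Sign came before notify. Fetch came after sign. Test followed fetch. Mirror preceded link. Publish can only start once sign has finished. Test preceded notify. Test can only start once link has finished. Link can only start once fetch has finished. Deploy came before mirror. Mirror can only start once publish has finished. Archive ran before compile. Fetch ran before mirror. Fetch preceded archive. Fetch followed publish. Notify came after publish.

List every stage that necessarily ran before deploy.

archive, compile, fetch, publish, sign

Directly stated before deploy: compile.
Archive reaches deploy via archive → compile → deploy.
Fetch reaches deploy via fetch → archive → compile → deploy.
Publish reaches deploy via publish → fetch → archive → compile → deploy.
Likewise sign reaches deploy by chaining the stated constraints.
No chain forces notify (or any of the others) ahead of deploy.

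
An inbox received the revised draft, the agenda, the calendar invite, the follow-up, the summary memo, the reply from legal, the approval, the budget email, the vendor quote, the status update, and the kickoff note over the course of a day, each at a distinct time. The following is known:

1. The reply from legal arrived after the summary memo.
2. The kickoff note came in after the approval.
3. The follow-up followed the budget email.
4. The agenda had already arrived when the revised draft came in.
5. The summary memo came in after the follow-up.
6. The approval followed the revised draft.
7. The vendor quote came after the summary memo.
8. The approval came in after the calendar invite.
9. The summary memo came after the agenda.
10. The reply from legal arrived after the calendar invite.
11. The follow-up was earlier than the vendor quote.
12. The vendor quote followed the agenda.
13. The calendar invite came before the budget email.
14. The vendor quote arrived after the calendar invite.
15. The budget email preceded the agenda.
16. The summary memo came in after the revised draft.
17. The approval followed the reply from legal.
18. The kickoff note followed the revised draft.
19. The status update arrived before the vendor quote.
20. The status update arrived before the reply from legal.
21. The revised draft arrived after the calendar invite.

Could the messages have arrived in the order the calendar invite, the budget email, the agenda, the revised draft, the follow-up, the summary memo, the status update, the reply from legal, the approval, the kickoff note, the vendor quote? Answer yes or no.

yes

Check each stated constraint against the proposed order — e.g. the calendar invite is ahead of the approval; the calendar invite is ahead of the vendor quote. Every pair is in the required order; nothing is violated.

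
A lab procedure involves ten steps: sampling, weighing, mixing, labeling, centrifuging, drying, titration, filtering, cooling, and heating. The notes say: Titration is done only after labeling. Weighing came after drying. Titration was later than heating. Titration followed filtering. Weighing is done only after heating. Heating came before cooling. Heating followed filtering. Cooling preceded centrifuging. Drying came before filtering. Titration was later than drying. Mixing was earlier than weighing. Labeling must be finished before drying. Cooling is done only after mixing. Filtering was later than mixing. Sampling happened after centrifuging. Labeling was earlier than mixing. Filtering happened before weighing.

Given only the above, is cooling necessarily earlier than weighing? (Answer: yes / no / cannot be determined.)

cannot be determined

No chain of stated constraints runs from cooling to weighing, and none runs from weighing to cooling either.
So the relative order of cooling and weighing is not fixed by the given facts.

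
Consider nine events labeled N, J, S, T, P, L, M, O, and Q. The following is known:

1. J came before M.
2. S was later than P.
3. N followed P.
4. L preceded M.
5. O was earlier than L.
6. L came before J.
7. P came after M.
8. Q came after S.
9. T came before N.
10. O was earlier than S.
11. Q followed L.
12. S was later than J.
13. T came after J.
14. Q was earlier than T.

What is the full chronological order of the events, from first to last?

The constraints fix every adjacent pair, so only one ordering works:
O → L → J → M → P → S → Q → T → N.

O, L, J, M, P, S, Q, T, N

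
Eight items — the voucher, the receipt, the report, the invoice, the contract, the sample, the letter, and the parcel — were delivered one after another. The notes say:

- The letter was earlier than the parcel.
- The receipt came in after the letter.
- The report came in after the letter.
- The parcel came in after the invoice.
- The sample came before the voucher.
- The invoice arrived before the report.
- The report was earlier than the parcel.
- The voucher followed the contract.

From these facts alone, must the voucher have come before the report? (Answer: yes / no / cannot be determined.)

No chain of stated constraints runs from the voucher to the report, and none runs from the report to the voucher either.
So the relative order of the voucher and the report is not fixed by the given facts.

cannot be determined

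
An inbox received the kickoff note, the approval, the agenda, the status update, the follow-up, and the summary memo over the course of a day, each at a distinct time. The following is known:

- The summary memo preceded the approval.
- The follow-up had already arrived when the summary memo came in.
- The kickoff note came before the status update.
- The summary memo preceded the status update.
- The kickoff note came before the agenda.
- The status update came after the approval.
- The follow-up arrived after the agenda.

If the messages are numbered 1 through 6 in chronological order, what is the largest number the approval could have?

The approval must come before the status update — 1 message forced after it.
Everything else can be placed before the approval in some valid order, so the approval can sit as late as position 6 − 1 = 5.

5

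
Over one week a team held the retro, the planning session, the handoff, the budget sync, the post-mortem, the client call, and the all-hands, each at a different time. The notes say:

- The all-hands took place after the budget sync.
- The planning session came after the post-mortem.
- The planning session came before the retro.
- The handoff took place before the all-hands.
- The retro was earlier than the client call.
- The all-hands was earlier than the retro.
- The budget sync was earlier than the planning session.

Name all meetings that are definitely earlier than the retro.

the all-hands, the budget sync, the handoff, the planning session, the post-mortem

Directly stated before the retro: the all-hands and the planning session.
The budget sync reaches the retro via the budget sync → the planning session → the retro.
The handoff reaches the retro via the handoff → the all-hands → the retro.
The post-mortem reaches the retro via the post-mortem → the planning session → the retro.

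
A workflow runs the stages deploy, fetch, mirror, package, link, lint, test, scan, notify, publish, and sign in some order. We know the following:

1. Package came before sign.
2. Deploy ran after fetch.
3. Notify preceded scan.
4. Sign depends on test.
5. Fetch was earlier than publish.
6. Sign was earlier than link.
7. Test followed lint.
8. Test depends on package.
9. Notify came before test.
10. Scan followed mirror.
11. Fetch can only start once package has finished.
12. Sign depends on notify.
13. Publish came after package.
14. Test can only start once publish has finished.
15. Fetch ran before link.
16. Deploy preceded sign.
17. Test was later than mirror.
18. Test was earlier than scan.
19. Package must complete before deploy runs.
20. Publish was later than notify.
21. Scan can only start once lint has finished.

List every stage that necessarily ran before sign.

deploy, fetch, lint, mirror, notify, package, publish, test

Directly stated before sign: deploy, notify, package, and test.
Fetch reaches sign via fetch → deploy → sign.
Lint reaches sign via lint → test → sign.
Mirror reaches sign via mirror → test → sign.
Likewise publish reaches sign by chaining the stated constraints.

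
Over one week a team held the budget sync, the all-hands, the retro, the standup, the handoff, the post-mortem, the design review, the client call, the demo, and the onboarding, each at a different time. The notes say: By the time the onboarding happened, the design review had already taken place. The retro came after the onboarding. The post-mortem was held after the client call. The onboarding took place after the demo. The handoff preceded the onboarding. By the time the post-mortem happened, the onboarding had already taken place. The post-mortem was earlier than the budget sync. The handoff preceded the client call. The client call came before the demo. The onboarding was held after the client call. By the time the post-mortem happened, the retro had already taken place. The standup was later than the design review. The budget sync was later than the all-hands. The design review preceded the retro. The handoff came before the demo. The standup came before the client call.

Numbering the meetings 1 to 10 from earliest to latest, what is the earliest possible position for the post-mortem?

The client call, the demo, the design review, the handoff, the onboarding, the retro, and the standup must all come before the post-mortem — 7 forced predecessors.
Nothing else is forced ahead of the post-mortem, so its earliest slot is position 7 + 1 = 8.

8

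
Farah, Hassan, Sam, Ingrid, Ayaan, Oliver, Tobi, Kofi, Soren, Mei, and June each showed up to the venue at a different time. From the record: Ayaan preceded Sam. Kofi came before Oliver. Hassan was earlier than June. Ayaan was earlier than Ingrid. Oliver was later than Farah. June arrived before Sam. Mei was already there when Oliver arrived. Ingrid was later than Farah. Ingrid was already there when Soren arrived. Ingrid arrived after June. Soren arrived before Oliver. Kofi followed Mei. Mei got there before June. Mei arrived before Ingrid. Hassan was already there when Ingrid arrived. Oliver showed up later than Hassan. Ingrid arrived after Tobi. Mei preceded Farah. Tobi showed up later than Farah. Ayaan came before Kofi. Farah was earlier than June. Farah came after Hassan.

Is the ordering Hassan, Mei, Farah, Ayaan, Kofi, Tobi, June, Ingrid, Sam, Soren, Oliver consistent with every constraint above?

yes

Check each stated constraint against the proposed order — e.g. Mei is ahead of Oliver; Hassan is ahead of Oliver. Every pair is in the required order; nothing is violated.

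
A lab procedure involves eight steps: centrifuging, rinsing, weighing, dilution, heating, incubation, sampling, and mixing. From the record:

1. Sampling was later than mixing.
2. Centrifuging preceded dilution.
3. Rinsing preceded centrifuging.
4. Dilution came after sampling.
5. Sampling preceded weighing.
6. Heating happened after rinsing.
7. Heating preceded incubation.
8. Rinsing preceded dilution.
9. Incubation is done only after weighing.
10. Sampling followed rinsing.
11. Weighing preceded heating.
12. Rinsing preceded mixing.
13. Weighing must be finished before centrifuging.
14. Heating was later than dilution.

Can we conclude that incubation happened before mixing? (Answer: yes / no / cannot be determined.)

no

Tracing the constraints gives mixing → sampling → weighing → incubation, so mixing must come before incubation.
That means incubation cannot be before mixing.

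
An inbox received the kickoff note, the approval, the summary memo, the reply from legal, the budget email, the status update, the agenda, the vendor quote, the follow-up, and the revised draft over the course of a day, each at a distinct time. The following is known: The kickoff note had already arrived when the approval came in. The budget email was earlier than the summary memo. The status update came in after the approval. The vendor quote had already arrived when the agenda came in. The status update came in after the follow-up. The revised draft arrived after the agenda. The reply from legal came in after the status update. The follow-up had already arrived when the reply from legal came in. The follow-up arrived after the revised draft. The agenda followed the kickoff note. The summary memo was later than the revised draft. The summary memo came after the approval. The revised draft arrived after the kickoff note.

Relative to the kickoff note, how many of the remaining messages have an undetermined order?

2

Forced after the kickoff note: the agenda, the approval, the follow-up, the reply from legal, the revised draft, the status update, and the summary memo.
That leaves the budget email and the vendor quote with no forced order relative to the kickoff note — 2.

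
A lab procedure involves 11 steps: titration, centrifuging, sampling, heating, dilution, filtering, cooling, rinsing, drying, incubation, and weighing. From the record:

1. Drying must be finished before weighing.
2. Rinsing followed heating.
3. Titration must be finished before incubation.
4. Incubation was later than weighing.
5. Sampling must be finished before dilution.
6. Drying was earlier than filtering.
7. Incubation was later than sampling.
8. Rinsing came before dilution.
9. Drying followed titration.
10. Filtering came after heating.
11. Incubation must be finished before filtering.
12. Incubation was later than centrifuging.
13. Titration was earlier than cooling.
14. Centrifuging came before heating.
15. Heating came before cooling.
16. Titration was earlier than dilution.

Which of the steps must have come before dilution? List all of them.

centrifuging, heating, rinsing, sampling, titration

Directly stated before dilution: rinsing, sampling, and titration.
Centrifuging reaches dilution via centrifuging → heating → rinsing → dilution.
Heating reaches dilution via heating → rinsing → dilution.
No chain forces cooling (or any of the others) ahead of dilution.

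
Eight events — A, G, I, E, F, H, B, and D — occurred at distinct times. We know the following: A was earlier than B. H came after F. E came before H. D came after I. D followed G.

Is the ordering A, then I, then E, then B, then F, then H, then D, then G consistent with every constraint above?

no

The constraints require G before D, but in the proposed sequence D appears ahead of G. That one violation is enough.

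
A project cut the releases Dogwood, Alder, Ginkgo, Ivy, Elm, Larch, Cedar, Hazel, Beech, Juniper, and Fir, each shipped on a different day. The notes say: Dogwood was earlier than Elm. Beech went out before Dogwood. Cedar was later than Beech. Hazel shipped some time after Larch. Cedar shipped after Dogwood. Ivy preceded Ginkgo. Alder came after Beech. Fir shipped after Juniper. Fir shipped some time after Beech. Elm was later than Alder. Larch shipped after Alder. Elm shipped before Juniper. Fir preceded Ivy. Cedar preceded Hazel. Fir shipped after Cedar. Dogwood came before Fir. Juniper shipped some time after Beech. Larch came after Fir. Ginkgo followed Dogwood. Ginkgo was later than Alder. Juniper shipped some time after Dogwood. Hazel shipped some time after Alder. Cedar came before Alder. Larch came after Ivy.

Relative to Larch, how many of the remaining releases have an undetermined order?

Forced before Larch: Alder, Beech, Cedar, Dogwood, Elm, Fir, Ivy, and Juniper; forced after Larch: Hazel.
That leaves Ginkgo with no forced order relative to Larch — 1.

1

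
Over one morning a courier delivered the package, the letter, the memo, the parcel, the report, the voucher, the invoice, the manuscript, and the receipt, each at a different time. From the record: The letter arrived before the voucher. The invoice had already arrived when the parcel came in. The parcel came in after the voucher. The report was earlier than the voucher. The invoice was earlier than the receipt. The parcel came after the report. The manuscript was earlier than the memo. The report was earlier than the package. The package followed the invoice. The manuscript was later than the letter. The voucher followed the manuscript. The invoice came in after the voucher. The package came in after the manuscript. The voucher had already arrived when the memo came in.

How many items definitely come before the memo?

Directly stated before the memo: the manuscript and the voucher.
The letter reaches the memo via the letter → the voucher → the memo.
The report reaches the memo via the report → the voucher → the memo.
No chain forces the receipt (or any of the others) ahead of the memo.
That's the letter, the manuscript, the report, and the voucher — 4 in all.

4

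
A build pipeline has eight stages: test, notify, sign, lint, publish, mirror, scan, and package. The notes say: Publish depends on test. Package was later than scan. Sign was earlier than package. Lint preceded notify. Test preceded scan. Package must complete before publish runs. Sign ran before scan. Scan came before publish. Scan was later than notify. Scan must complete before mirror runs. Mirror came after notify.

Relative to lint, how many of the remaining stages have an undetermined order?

Forced after lint: mirror, notify, package, publish, and scan.
That leaves sign and test with no forced order relative to lint — 2.

2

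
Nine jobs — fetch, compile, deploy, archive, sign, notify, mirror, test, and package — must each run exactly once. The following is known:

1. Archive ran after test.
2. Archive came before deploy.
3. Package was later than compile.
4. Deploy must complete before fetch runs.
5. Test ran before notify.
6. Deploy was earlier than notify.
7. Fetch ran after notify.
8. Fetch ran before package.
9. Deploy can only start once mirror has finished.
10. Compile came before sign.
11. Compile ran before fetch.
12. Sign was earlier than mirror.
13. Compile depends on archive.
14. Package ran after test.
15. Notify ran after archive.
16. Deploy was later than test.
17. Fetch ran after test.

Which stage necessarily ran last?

Every other stage has a chain of constraints placing it before package, so package is last.

package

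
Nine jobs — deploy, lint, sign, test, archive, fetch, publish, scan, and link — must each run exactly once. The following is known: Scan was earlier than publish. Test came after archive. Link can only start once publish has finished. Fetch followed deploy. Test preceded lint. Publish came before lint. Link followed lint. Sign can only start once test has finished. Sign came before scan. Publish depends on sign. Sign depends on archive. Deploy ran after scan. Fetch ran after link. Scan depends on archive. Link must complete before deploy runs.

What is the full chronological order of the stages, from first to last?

The constraints fix every adjacent pair, so only one ordering works:
archive → test → sign → scan → publish → lint → link → deploy → fetch.

archive, test, sign, scan, publish, lint, link, deploy, fetch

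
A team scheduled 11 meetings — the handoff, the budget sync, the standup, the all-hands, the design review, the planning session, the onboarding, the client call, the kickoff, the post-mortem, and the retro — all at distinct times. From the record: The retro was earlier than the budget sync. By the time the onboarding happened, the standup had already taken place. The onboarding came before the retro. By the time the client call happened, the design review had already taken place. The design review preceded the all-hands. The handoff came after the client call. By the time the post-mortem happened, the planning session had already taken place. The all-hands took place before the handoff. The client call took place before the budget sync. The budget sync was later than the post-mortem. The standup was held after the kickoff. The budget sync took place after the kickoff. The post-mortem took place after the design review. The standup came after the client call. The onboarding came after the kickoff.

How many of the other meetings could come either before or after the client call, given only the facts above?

4

Forced before the client call: the design review; forced after the client call: the budget sync, the handoff, the onboarding, the retro, and the standup.
That leaves the all-hands, the kickoff, the planning session, and the post-mortem with no forced order relative to the client call — 4.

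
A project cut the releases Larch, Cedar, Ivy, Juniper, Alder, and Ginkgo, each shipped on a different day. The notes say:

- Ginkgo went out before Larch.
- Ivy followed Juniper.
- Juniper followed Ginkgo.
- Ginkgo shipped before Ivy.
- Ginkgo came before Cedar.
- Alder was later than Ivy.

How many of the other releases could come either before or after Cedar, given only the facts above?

4

Forced before Cedar: Ginkgo.
That leaves Alder, Ivy, Juniper, and Larch with no forced order relative to Cedar — 4.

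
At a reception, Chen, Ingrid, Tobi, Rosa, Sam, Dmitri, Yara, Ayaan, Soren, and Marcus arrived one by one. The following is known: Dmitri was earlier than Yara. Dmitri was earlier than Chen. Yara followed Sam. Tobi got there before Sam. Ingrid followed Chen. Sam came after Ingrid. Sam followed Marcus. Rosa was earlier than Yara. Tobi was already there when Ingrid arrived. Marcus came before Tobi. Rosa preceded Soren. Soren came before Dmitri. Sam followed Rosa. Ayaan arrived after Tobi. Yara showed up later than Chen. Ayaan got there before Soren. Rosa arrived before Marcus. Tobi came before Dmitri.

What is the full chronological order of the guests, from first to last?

The constraints fix every adjacent pair, so only one ordering works:
Rosa → Marcus → Tobi → Ayaan → Soren → Dmitri → Chen → Ingrid → Sam → Yara.

Rosa, Marcus, Tobi, Ayaan, Soren, Dmitri, Chen, Ingrid, Sam, Yara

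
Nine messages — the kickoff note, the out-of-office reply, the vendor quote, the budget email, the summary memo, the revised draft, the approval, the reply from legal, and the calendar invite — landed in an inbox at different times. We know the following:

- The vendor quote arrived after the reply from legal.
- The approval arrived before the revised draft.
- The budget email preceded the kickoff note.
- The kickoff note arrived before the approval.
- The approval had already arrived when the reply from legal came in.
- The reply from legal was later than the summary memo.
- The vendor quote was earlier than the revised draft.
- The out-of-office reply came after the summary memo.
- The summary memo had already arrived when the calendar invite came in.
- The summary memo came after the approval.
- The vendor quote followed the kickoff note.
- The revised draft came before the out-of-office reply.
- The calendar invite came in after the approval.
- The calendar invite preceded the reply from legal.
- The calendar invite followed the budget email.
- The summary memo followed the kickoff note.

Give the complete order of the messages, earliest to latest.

the budget email, the kickoff note, the approval, the summary memo, the calendar invite, the reply from legal, the vendor quote, the revised draft, the out-of-office reply

The constraints fix every adjacent pair, so only one ordering works:
the budget email → the kickoff note → the approval → the summary memo → the calendar invite → the reply from legal → the vendor quote → the revised draft → the out-of-office reply.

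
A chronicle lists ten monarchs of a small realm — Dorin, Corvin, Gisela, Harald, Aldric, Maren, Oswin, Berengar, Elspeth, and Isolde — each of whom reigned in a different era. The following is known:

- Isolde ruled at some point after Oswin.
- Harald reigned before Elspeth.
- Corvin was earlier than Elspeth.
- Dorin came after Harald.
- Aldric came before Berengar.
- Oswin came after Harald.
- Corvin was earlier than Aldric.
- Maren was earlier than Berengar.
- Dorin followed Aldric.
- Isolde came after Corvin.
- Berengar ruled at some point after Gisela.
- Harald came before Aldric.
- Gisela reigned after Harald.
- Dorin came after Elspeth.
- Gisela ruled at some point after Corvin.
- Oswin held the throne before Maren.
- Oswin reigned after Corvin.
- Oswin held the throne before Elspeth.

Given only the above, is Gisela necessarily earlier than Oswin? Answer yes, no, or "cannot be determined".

No chain of stated constraints runs from Gisela to Oswin, and none runs from Oswin to Gisela either.
So the relative order of Gisela and Oswin is not fixed by the given facts.

cannot be determined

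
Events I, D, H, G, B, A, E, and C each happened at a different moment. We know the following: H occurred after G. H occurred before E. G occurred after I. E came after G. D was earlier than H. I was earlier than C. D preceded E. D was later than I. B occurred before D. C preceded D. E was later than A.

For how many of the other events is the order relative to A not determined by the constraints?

Forced after A: E.
That leaves B, C, D, G, H, and I with no forced order relative to A — 6.

6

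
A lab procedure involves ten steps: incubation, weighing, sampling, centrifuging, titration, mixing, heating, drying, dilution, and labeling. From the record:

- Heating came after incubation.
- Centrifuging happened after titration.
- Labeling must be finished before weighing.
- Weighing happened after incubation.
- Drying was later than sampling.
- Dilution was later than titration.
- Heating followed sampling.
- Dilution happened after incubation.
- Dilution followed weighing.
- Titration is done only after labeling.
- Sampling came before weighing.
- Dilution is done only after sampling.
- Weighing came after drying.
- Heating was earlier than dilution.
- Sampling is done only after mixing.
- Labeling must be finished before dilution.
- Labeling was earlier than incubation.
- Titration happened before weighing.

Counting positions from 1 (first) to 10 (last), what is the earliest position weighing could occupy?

7

Drying, incubation, labeling, mixing, sampling, and titration must all come before weighing — 6 forced predecessors.
Nothing else is forced ahead of weighing, so its earliest slot is position 6 + 1 = 7.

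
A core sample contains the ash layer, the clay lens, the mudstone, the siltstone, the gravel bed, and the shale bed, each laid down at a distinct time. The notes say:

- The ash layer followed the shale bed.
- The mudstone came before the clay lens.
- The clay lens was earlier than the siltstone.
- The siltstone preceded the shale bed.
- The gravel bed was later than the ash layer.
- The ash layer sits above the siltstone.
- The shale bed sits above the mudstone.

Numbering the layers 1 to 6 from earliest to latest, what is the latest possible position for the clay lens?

The clay lens must come before the ash layer, the gravel bed, the shale bed, and the siltstone — 4 layers forced after it.
Everything else can be placed before the clay lens in some valid order, so the clay lens can sit as late as position 6 − 4 = 2.

2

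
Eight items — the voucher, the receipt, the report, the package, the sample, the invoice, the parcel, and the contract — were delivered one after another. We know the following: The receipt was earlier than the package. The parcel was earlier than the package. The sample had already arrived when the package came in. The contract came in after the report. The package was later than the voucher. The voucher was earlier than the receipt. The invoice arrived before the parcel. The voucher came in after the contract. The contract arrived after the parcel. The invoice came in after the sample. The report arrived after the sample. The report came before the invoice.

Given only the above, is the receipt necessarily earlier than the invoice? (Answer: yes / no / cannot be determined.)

Tracing the constraints gives the invoice → the parcel → the contract → the voucher → the receipt, so the invoice must come before the receipt.
That means the receipt cannot be before the invoice.

no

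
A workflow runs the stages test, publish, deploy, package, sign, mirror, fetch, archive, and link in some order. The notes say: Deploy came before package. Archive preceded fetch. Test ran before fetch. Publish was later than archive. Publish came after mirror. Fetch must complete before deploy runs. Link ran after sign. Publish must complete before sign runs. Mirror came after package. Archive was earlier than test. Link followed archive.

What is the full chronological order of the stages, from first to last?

The constraints fix every adjacent pair, so only one ordering works:
archive → test → fetch → deploy → package → mirror → publish → sign → link.

archive, test, fetch, deploy, package, mirror, publish, sign, link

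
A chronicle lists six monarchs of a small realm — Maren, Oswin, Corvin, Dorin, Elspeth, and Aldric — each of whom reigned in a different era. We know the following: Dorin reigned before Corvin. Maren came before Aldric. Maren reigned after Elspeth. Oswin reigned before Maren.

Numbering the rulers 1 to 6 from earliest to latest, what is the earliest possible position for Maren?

3

Elspeth and Oswin must both come before Maren — 2 forced predecessors.
Nothing else is forced ahead of Maren, so their earliest slot is position 2 + 1 = 3.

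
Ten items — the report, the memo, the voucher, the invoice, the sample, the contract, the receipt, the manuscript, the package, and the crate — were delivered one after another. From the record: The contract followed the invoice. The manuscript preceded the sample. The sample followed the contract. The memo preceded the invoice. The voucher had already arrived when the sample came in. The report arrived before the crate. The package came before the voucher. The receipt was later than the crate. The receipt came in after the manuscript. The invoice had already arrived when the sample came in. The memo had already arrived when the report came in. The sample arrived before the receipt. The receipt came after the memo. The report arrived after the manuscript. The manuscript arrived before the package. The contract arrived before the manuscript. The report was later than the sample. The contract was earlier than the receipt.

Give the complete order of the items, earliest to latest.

The constraints fix every adjacent pair, so only one ordering works:
the memo → the invoice → the contract → the manuscript → the package → the voucher → the sample → the report → the crate → the receipt.

the memo, the invoice, the contract, the manuscript, the package, the voucher, the sample, the report, the crate, the receipt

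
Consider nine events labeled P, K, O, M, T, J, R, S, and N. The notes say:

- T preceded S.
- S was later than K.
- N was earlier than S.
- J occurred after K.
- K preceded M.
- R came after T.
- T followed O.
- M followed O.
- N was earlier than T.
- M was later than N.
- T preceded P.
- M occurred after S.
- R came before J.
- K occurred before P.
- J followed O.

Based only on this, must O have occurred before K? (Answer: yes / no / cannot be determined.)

cannot be determined

No chain of stated constraints runs from O to K, and none runs from K to O either.
So the relative order of O and K is not fixed by the given facts.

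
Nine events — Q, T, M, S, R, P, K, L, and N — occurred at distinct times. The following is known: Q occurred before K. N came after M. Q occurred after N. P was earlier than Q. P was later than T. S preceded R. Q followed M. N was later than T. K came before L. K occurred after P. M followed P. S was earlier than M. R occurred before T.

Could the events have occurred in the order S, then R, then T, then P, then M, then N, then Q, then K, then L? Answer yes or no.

Check each stated constraint against the proposed order — e.g. S is ahead of M; P is ahead of K. Every pair is in the required order; nothing is violated.

yes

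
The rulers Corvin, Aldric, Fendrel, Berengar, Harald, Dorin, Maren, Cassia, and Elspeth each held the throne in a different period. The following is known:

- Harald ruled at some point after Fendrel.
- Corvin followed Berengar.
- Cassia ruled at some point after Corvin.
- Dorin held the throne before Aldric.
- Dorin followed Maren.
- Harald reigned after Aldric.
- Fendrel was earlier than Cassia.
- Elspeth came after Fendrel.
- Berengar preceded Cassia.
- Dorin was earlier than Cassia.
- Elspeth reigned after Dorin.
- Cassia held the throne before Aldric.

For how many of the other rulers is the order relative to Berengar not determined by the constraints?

4

Forced after Berengar: Aldric, Cassia, Corvin, and Harald.
That leaves Dorin, Elspeth, Fendrel, and Maren with no forced order relative to Berengar — 4.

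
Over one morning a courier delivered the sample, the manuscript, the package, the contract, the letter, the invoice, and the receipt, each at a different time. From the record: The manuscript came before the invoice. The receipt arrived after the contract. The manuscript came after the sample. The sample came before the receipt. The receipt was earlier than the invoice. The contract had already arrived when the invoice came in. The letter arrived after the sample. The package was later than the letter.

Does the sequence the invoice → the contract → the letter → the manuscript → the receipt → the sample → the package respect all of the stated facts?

The constraints require the sample before the letter, but in the proposed sequence the letter appears ahead of the sample. That one violation is enough.

no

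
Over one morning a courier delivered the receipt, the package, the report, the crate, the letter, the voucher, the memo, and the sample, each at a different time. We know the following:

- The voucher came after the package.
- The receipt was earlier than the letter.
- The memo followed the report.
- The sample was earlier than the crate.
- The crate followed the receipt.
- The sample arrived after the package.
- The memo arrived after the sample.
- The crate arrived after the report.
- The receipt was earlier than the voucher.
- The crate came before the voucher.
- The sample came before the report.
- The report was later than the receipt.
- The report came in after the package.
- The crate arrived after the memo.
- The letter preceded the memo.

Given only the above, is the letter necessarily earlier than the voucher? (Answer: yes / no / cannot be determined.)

yes

Chain the constraints: the letter → the memo → the crate → the voucher. Each link is directly stated, so the letter comes before the voucher.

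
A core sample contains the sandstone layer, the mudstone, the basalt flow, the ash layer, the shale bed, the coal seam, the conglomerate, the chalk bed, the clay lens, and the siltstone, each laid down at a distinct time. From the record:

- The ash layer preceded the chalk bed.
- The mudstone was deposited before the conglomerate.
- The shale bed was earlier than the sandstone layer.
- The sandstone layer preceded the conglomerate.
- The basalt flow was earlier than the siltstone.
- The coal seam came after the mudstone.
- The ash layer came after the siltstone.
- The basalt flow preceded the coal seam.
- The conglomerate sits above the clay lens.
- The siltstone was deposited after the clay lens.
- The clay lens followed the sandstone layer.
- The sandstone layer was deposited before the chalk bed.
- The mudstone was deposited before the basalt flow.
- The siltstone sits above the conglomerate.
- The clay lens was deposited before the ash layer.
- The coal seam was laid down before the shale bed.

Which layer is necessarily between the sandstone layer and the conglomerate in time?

the clay lens

Tracing the constraints gives the sandstone layer → the clay lens → the conglomerate, so the clay lens sits after the sandstone layer and before the conglomerate.
No other layer is forced both after the sandstone layer and before the conglomerate.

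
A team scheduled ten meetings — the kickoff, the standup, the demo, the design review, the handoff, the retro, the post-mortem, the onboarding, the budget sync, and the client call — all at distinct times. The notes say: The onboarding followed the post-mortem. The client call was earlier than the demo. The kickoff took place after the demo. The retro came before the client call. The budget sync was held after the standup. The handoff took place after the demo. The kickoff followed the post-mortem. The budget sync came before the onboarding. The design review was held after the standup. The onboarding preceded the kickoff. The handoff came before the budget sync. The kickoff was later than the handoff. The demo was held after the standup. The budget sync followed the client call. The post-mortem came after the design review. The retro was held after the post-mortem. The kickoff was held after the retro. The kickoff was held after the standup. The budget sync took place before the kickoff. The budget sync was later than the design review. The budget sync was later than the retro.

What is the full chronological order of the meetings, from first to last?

the standup, the design review, the post-mortem, the retro, the client call, the demo, the handoff, the budget sync, the onboarding, the kickoff

The constraints fix every adjacent pair, so only one ordering works:
the standup → the design review → the post-mortem → the retro → the client call → the demo → the handoff → the budget sync → the onboarding → the kickoff.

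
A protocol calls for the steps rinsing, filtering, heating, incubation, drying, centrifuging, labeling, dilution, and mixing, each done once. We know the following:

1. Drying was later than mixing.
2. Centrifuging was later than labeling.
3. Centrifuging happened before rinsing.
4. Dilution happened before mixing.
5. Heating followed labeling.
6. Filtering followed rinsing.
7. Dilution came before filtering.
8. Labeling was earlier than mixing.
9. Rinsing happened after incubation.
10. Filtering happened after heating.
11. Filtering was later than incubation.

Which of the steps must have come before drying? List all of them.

dilution, labeling, mixing

Directly stated before drying: mixing.
Dilution reaches drying via dilution → mixing → drying.
Labeling reaches drying via labeling → mixing → drying.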